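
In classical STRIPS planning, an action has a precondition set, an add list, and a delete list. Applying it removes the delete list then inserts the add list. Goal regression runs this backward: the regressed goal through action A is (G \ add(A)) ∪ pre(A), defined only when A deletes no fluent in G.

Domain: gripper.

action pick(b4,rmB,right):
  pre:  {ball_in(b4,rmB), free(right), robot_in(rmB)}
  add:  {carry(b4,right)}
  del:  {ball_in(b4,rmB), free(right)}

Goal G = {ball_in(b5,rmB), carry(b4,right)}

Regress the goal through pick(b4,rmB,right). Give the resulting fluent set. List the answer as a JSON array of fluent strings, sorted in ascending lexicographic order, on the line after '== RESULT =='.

Compute (G \ add) ∪ pre:
  G ∩ del = {}  (empty — regression defined)
  G \ add = {ball_in(b5,rmB), carry(b4,right)} \ {carry(b4,right)} = {ball_in(b5,rmB)}
  ∪ pre   = {ball_in(b5,rmB)} ∪ {ball_in(b4,rmB), free(right), robot_in(rmB)}
          = {ball_in(b4,rmB), ball_in(b5,rmB), free(right), robot_in(rmB)}

== RESULT ==
["ball_in(b4,rmB)", "ball_in(b5,rmB)", "free(right)", "robot_in(rmB)"]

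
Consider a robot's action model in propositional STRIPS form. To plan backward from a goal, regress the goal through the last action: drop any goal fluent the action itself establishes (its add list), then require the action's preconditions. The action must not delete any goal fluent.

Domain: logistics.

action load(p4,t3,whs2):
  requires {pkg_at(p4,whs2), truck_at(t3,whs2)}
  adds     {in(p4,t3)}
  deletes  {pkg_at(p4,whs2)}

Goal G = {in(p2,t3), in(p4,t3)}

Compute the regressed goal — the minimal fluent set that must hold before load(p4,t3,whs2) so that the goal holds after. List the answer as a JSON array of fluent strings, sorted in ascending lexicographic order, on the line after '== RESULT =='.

Compute (G \ add) ∪ pre:
  G ∩ del = {}  (empty — regression defined)
  G \ add = {in(p2,t3), in(p4,t3)} \ {in(p4,t3)} = {in(p2,t3)}
  ∪ pre   = {in(p2,t3)} ∪ {pkg_at(p4,whs2), truck_at(t3,whs2)}
          = {in(p2,t3), pkg_at(p4,whs2), truck_at(t3,whs2)}

== RESULT ==
["in(p2,t3)", "pkg_at(p4,whs2)", "truck_at(t3,whs2)"]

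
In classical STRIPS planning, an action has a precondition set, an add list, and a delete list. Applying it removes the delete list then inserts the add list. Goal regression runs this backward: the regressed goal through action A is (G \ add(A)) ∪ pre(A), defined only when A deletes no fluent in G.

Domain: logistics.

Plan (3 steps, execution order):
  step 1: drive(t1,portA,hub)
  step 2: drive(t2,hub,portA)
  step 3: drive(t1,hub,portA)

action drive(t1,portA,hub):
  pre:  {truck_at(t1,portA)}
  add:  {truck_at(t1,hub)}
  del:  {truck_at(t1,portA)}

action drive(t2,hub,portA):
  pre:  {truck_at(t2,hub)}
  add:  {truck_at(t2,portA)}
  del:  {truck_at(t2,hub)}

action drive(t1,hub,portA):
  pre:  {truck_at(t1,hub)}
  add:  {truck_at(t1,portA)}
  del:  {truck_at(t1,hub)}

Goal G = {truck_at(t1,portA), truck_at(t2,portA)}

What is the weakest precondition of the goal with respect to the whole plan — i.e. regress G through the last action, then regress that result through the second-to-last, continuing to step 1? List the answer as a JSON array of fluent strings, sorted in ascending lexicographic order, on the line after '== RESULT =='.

Regress step by step:
  through step 3 (drive(t1,hub,portA)): drop {truck_at(t1,portA)}, keep {truck_at(t2,portA)}, require {truck_at(t1,hub)}
    → {truck_at(t1,hub), truck_at(t2,portA)}
  through step 2 (drive(t2,hub,portA)): drop {truck_at(t2,portA)}, keep {truck_at(t1,hub)}, require {truck_at(t2,hub)}
    → {truck_at(t1,hub), truck_at(t2,hub)}
  through step 1 (drive(t1,portA,hub)): drop {truck_at(t1,hub)}, keep {truck_at(t2,hub)}, require {truck_at(t1,portA)}
    → {truck_at(t1,portA), truck_at(t2,hub)}

== RESULT ==
["truck_at(t1,portA)", "truck_at(t2,hub)"]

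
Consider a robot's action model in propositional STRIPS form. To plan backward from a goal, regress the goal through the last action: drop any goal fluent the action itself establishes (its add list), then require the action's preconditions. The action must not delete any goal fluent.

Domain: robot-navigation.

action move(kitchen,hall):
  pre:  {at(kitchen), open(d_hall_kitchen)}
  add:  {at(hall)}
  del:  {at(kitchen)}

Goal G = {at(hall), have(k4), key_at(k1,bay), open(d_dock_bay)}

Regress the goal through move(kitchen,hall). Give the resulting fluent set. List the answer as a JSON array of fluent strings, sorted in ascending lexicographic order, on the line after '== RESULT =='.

Compute (G \ add) ∪ pre:
  G ∩ del = {}  (empty — regression defined)
  G \ add = {at(hall), have(k4), key_at(k1,bay), open(d_dock_bay)} \ {at(hall)} = {have(k4), key_at(k1,bay), open(d_dock_bay)}
  ∪ pre   = {have(k4), key_at(k1,bay), open(d_dock_bay)} ∪ {at(kitchen), open(d_hall_kitchen)}
          = {at(kitchen), have(k4), key_at(k1,bay), open(d_dock_bay), open(d_hall_kitchen)}

== RESULT ==
["at(kitchen)", "have(k4)", "key_at(k1,bay)", "open(d_dock_bay)", "open(d_hall_kitchen)"]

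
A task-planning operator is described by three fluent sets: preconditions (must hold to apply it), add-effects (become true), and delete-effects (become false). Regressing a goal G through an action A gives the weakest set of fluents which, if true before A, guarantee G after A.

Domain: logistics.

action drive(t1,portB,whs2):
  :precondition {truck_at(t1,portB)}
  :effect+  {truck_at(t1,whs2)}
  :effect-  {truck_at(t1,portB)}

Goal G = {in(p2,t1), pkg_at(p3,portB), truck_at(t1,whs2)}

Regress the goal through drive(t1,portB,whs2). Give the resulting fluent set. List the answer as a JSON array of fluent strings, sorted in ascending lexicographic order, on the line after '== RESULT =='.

Regress:
  G ∩ del = {}  (empty — regression defined)
  G \ add = {in(p2,t1), pkg_at(p3,portB), truck_at(t1,whs2)} \ {truck_at(t1,whs2)} = {in(p2,t1), pkg_at(p3,portB)}
  ∪ pre   = {in(p2,t1), pkg_at(p3,portB)} ∪ {truck_at(t1,portB)}
          = {in(p2,t1), pkg_at(p3,portB), truck_at(t1,portB)}

== RESULT ==
["in(p2,t1)", "pkg_at(p3,portB)", "truck_at(t1,portB)"]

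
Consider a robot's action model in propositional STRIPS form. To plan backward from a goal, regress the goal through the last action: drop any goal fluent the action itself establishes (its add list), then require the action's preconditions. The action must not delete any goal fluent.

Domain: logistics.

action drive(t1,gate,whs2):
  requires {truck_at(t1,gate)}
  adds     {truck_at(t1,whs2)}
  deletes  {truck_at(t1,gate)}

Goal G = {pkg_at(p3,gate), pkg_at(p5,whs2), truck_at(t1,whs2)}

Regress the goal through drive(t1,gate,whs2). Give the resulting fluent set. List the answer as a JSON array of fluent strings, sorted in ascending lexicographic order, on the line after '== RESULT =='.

Compute (G \ add) ∪ pre:
  G ∩ del = {}  (empty — regression defined)
  G \ add = {pkg_at(p3,gate), pkg_at(p5,whs2), truck_at(t1,whs2)} \ {truck_at(t1,whs2)} = {pkg_at(p3,gate), pkg_at(p5,whs2)}
  ∪ pre   = {pkg_at(p3,gate), pkg_at(p5,whs2)} ∪ {truck_at(t1,gate)}
          = {pkg_at(p3,gate), pkg_at(p5,whs2), truck_at(t1,gate)}

== RESULT ==
["pkg_at(p3,gate)", "pkg_at(p5,whs2)", "truck_at(t1,gate)"]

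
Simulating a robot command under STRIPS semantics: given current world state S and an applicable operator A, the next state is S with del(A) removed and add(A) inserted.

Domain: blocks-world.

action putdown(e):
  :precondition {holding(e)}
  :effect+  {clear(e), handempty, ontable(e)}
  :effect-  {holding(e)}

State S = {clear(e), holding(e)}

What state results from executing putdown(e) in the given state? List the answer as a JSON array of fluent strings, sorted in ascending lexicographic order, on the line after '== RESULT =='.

Progress:
  pre ⊆ S: {holding(e)} ⊆ S  — applicable
  S \ del = {clear(e)}
  ∪ add   = {clear(e), handempty, ontable(e)}

== RESULT ==
["clear(e)", "handempty", "ontable(e)"]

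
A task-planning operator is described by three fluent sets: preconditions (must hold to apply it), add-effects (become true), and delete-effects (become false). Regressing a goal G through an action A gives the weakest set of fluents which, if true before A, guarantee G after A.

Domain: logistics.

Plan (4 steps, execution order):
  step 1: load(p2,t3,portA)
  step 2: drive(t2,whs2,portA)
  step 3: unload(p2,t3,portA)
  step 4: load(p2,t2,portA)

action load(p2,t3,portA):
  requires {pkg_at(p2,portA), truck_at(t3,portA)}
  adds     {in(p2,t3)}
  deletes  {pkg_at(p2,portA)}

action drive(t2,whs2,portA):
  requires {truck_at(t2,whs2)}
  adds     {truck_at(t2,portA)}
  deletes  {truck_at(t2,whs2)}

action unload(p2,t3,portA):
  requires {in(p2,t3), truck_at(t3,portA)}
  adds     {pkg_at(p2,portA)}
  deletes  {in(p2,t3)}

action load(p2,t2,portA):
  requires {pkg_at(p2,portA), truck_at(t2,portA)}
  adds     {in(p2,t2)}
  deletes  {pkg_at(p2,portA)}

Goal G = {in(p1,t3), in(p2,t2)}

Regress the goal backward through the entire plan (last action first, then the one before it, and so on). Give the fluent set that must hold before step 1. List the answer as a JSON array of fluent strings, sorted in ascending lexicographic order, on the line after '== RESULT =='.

Work backward from the goal:
  through step 4 (load(p2,t2,portA)): drop {in(p2,t2)}, keep {in(p1,t3)}, require {pkg_at(p2,portA), truck_at(t2,portA)}
    → {in(p1,t3), pkg_at(p2,portA), truck_at(t2,portA)}
  through step 3 (unload(p2,t3,portA)): drop {pkg_at(p2,portA)}, keep {in(p1,t3), truck_at(t2,portA)}, require {in(p2,t3), truck_at(t3,portA)}
    → {in(p1,t3), in(p2,t3), truck_at(t2,portA), truck_at(t3,portA)}
  through step 2 (drive(t2,whs2,portA)): drop {truck_at(t2,portA)}, keep {in(p1,t3), in(p2,t3), truck_at(t3,portA)}, require {truck_at(t2,whs2)}
    → {in(p1,t3), in(p2,t3), truck_at(t2,whs2), truck_at(t3,portA)}
  through step 1 (load(p2,t3,portA)): drop {in(p2,t3)}, keep {in(p1,t3), truck_at(t2,whs2), truck_at(t3,portA)}, require {pkg_at(p2,portA), truck_at(t3,portA)}
    → {in(p1,t3), pkg_at(p2,portA), truck_at(t2,whs2), truck_at(t3,portA)}

== RESULT ==
["in(p1,t3)", "pkg_at(p2,portA)", "truck_at(t2,whs2)", "truck_at(t3,portA)"]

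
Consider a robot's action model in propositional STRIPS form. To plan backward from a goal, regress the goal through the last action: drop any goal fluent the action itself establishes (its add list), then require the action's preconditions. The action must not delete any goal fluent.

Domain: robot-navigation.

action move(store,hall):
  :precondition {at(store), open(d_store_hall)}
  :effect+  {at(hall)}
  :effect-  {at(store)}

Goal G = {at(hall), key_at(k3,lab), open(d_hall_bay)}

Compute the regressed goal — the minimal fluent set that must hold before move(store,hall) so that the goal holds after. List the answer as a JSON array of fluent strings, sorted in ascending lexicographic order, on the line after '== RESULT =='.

Compute (G \ add) ∪ pre:
  G ∩ del = {}  (empty — regression defined)
  G \ add = {at(hall), key_at(k3,lab), open(d_hall_bay)} \ {at(hall)} = {key_at(k3,lab), open(d_hall_bay)}
  ∪ pre   = {key_at(k3,lab), open(d_hall_bay)} ∪ {at(store), open(d_store_hall)}
          = {at(store), key_at(k3,lab), open(d_hall_bay), open(d_store_hall)}

== RESULT ==
["at(store)", "key_at(k3,lab)", "open(d_hall_bay)", "open(d_store_hall)"]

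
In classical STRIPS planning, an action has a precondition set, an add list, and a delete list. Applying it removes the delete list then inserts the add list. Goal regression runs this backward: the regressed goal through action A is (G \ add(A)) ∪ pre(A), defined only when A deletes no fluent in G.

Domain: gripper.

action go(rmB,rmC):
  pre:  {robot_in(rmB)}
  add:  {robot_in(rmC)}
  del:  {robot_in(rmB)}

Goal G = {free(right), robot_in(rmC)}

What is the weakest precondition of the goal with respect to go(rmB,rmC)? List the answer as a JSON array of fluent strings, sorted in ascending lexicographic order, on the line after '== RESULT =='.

Compute (G \ add) ∪ pre:
  G ∩ del = {}  (empty — regression defined)
  G \ add = {free(right), robot_in(rmC)} \ {robot_in(rmC)} = {free(right)}
  ∪ pre   = {free(right)} ∪ {robot_in(rmB)}
          = {free(right), robot_in(rmB)}

== RESULT ==
["free(right)", "robot_in(rmB)"]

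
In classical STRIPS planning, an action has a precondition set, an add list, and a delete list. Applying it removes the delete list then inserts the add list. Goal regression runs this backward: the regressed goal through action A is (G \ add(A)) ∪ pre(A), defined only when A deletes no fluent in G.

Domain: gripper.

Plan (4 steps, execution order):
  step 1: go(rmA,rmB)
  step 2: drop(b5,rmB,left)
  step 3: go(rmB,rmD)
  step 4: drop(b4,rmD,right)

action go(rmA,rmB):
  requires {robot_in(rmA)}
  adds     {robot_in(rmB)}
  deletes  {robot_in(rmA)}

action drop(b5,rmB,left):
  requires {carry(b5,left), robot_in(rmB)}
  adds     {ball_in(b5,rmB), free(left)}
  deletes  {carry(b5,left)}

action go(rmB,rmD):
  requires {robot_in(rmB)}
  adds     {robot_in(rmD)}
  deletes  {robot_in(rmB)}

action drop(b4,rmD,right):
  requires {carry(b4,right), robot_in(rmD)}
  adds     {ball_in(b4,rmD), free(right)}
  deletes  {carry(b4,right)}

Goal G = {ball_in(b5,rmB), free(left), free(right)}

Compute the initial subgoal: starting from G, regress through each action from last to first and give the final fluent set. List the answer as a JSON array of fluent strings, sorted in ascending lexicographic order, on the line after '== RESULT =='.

Work backward from the goal:
  through step 4 (drop(b4,rmD,right)): drop {free(right)}, keep {ball_in(b5,rmB), free(left)}, require {carry(b4,right), robot_in(rmD)}
    → {ball_in(b5,rmB), carry(b4,right), free(left), robot_in(rmD)}
  through step 3 (go(rmB,rmD)): drop {robot_in(rmD)}, keep {ball_in(b5,rmB), carry(b4,right), free(left)}, require {robot_in(rmB)}
    → {ball_in(b5,rmB), carry(b4,right), free(left), robot_in(rmB)}
  through step 2 (drop(b5,rmB,left)): drop {ball_in(b5,rmB), free(left)}, keep {carry(b4,right), robot_in(rmB)}, require {carry(b5,left), robot_in(rmB)}
    → {carry(b4,right), carry(b5,left), robot_in(rmB)}
  through step 1 (go(rmA,rmB)): drop {robot_in(rmB)}, keep {carry(b4,right), carry(b5,left)}, require {robot_in(rmA)}
    → {carry(b4,right), carry(b5,left), robot_in(rmA)}

== RESULT ==
["carry(b4,right)", "carry(b5,left)", "robot_in(rmA)"]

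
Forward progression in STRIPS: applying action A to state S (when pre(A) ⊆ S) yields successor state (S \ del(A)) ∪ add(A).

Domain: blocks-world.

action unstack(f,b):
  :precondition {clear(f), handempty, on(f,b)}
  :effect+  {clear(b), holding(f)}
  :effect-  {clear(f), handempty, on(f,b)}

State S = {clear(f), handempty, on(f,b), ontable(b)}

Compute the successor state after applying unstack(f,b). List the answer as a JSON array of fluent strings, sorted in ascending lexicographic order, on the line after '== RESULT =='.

Compute (S \ del) ∪ add:
  pre ⊆ S: {clear(f), handempty, on(f,b)} ⊆ S  — applicable
  S \ del = {ontable(b)}
  ∪ add   = {clear(b), holding(f), ontable(b)}

== RESULT ==
["clear(b)", "holding(f)", "ontable(b)"]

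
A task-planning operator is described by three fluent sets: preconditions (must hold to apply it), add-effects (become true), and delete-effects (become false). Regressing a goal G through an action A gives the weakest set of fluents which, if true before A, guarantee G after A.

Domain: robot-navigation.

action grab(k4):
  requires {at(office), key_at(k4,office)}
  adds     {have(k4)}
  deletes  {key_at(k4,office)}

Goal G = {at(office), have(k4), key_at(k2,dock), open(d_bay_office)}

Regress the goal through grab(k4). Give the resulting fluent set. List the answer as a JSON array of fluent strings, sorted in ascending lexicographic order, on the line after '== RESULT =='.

Compute (G \ add) ∪ pre:
  G ∩ del = {}  (empty — regression defined)
  G \ add = {at(office), have(k4), key_at(k2,dock), open(d_bay_office)} \ {have(k4)} = {at(office), key_at(k2,dock), open(d_bay_office)}
  ∪ pre   = {at(office), key_at(k2,dock), open(d_bay_office)} ∪ {at(office), key_at(k4,office)}
          = {at(office), key_at(k2,dock), key_at(k4,office), open(d_bay_office)}

== RESULT ==
["at(office)", "key_at(k2,dock)", "key_at(k4,office)", "open(d_bay_office)"]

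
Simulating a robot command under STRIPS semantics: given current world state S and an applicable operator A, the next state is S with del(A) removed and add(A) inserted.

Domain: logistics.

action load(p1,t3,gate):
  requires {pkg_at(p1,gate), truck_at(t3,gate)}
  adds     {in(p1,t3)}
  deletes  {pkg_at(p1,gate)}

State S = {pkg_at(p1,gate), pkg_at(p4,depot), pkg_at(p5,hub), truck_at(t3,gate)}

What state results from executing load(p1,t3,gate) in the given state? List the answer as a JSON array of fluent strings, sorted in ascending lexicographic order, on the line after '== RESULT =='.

Progress:
  pre ⊆ S: {pkg_at(p1,gate), truck_at(t3,gate)} ⊆ S  — applicable
  S \ del = {pkg_at(p4,depot), pkg_at(p5,hub), truck_at(t3,gate)}
  ∪ add   = {in(p1,t3), pkg_at(p4,depot), pkg_at(p5,hub), truck_at(t3,gate)}

== RESULT ==
["in(p1,t3)", "pkg_at(p4,depot)", "pkg_at(p5,hub)", "truck_at(t3,gate)"]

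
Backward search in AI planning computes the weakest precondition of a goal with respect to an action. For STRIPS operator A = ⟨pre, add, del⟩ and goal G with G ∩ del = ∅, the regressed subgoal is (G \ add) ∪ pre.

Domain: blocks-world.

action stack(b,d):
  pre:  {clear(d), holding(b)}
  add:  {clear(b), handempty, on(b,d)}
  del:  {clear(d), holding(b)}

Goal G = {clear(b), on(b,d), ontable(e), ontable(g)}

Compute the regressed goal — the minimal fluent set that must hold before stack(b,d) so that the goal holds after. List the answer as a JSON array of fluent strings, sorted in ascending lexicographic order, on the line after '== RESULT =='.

Compute (G \ add) ∪ pre:
  G ∩ del = {}  (empty — regression defined)
  G \ add = {clear(b), on(b,d), ontable(e), ontable(g)} \ {clear(b), handempty, on(b,d)} = {ontable(e), ontable(g)}
  ∪ pre   = {ontable(e), ontable(g)} ∪ {clear(d), holding(b)}
          = {clear(d), holding(b), ontable(e), ontable(g)}

== RESULT ==
["clear(d)", "holding(b)", "ontable(e)", "ontable(g)"]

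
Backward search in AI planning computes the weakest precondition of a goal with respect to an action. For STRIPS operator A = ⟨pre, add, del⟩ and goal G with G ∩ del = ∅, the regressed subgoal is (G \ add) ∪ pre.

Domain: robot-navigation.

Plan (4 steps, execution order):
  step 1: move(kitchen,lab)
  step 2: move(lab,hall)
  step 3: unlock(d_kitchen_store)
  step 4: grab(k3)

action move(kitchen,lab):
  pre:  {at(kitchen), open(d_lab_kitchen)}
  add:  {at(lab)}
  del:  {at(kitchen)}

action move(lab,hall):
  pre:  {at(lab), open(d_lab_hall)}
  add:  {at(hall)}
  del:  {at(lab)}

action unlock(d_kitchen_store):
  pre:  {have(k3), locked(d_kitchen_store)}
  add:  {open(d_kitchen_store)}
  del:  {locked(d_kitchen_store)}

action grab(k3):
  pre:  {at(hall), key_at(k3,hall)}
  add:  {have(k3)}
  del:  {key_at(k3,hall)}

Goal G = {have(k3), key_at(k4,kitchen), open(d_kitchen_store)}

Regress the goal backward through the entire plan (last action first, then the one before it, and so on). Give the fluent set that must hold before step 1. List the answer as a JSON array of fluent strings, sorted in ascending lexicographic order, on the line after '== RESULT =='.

Regress step by step:
  through step 4 (grab(k3)): drop {have(k3)}, keep {key_at(k4,kitchen), open(d_kitchen_store)}, require {at(hall), key_at(k3,hall)}
    → {at(hall), key_at(k3,hall), key_at(k4,kitchen), open(d_kitchen_store)}
  through step 3 (unlock(d_kitchen_store)): drop {open(d_kitchen_store)}, keep {at(hall), key_at(k3,hall), key_at(k4,kitchen)}, require {have(k3), locked(d_kitchen_store)}
    → {at(hall), have(k3), key_at(k3,hall), key_at(k4,kitchen), locked(d_kitchen_store)}
  through step 2 (move(lab,hall)): drop {at(hall)}, keep {have(k3), key_at(k3,hall), key_at(k4,kitchen), locked(d_kitchen_store)}, require {at(lab), open(d_lab_hall)}
    → {at(lab), have(k3), key_at(k3,hall), key_at(k4,kitchen), locked(d_kitchen_store), open(d_lab_hall)}
  through step 1 (move(kitchen,lab)): drop {at(lab)}, keep {have(k3), key_at(k3,hall), key_at(k4,kitchen), locked(d_kitchen_store), open(d_lab_hall)}, require {at(kitchen), open(d_lab_kitchen)}
    → {at(kitchen), have(k3), key_at(k3,hall), key_at(k4,kitchen), locked(d_kitchen_store), open(d_lab_hall), open(d_lab_kitchen)}

== RESULT ==
["at(kitchen)", "have(k3)", "key_at(k3,hall)", "key_at(k4,kitchen)", "locked(d_kitchen_store)", "open(d_lab_hall)", "open(d_lab_kitchen)"]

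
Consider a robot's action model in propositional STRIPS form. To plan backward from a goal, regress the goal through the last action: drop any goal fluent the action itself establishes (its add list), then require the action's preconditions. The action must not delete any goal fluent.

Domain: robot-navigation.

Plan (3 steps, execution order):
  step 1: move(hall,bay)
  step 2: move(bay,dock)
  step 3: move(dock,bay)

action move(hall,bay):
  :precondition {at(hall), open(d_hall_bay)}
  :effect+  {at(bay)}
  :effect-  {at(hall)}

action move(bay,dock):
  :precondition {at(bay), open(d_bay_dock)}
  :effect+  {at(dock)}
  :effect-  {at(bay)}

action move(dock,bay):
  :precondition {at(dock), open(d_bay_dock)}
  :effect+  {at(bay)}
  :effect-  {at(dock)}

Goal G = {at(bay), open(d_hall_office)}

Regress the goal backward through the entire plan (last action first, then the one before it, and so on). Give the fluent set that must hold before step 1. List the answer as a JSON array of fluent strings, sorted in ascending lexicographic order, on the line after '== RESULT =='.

Work backward from the goal:
  through step 3 (move(dock,bay)): drop {at(bay)}, keep {open(d_hall_office)}, require {at(dock), open(d_bay_dock)}
    → {at(dock), open(d_bay_dock), open(d_hall_office)}
  through step 2 (move(bay,dock)): drop {at(dock)}, keep {open(d_bay_dock), open(d_hall_office)}, require {at(bay), open(d_bay_dock)}
    → {at(bay), open(d_bay_dock), open(d_hall_office)}
  through step 1 (move(hall,bay)): drop {at(bay)}, keep {open(d_bay_dock), open(d_hall_office)}, require {at(hall), open(d_hall_bay)}
    → {at(hall), open(d_bay_dock), open(d_hall_bay), open(d_hall_office)}

== RESULT ==
["at(hall)", "open(d_bay_dock)", "open(d_hall_bay)", "open(d_hall_office)"]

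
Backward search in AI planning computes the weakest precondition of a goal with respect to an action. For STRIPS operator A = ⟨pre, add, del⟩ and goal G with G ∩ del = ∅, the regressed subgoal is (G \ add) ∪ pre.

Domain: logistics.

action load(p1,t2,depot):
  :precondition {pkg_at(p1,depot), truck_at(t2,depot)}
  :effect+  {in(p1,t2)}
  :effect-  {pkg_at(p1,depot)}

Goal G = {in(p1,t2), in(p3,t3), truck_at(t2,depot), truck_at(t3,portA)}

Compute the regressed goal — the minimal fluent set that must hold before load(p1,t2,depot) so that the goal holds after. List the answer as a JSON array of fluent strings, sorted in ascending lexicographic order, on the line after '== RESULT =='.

Compute (G \ add) ∪ pre:
  G ∩ del = {}  (empty — regression defined)
  G \ add = {in(p1,t2), in(p3,t3), truck_at(t2,depot), truck_at(t3,portA)} \ {in(p1,t2)} = {in(p3,t3), truck_at(t2,depot), truck_at(t3,portA)}
  ∪ pre   = {in(p3,t3), truck_at(t2,depot), truck_at(t3,portA)} ∪ {pkg_at(p1,depot), truck_at(t2,depot)}
          = {in(p3,t3), pkg_at(p1,depot), truck_at(t2,depot), truck_at(t3,portA)}

== RESULT ==
["in(p3,t3)", "pkg_at(p1,depot)", "truck_at(t2,depot)", "truck_at(t3,portA)"]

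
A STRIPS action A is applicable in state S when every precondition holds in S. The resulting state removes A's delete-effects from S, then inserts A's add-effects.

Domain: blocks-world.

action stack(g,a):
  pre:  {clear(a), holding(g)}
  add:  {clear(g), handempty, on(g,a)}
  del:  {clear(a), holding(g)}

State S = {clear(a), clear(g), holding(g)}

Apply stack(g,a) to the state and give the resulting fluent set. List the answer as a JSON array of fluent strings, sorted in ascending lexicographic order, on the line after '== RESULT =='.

Compute (S \ del) ∪ add:
  pre ⊆ S: {clear(a), holding(g)} ⊆ S  — applicable
  S \ del = {clear(g)}
  ∪ add   = {clear(g), handempty, on(g,a)}

== RESULT ==
["clear(g)", "handempty", "on(g,a)"]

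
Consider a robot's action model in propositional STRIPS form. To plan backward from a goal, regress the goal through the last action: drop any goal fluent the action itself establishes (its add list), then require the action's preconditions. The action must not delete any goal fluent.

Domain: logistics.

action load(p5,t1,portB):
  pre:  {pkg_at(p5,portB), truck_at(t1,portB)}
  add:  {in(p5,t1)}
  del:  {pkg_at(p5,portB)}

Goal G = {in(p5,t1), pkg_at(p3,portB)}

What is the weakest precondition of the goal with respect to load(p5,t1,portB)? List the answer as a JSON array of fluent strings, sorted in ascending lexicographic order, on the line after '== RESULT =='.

Compute (G \ add) ∪ pre:
  G ∩ del = {}  (empty — regression defined)
  G \ add = {in(p5,t1), pkg_at(p3,portB)} \ {in(p5,t1)} = {pkg_at(p3,portB)}
  ∪ pre   = {pkg_at(p3,portB)} ∪ {pkg_at(p5,portB), truck_at(t1,portB)}
          = {pkg_at(p3,portB), pkg_at(p5,portB), truck_at(t1,portB)}

== RESULT ==
["pkg_at(p3,portB)", "pkg_at(p5,portB)", "truck_at(t1,portB)"]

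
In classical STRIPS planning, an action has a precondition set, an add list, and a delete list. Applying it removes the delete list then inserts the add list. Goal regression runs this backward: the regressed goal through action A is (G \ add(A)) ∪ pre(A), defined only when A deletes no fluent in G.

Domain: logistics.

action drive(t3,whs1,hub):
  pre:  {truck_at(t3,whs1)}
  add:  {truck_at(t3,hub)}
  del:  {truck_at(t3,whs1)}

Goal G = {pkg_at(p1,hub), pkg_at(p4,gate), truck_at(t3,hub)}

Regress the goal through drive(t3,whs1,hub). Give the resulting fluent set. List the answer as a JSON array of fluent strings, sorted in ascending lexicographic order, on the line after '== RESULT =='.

Compute (G \ add) ∪ pre:
  G ∩ del = {}  (empty — regression defined)
  G \ add = {pkg_at(p1,hub), pkg_at(p4,gate), truck_at(t3,hub)} \ {truck_at(t3,hub)} = {pkg_at(p1,hub), pkg_at(p4,gate)}
  ∪ pre   = {pkg_at(p1,hub), pkg_at(p4,gate)} ∪ {truck_at(t3,whs1)}
          = {pkg_at(p1,hub), pkg_at(p4,gate), truck_at(t3,whs1)}

== RESULT ==
["pkg_at(p1,hub)", "pkg_at(p4,gate)", "truck_at(t3,whs1)"]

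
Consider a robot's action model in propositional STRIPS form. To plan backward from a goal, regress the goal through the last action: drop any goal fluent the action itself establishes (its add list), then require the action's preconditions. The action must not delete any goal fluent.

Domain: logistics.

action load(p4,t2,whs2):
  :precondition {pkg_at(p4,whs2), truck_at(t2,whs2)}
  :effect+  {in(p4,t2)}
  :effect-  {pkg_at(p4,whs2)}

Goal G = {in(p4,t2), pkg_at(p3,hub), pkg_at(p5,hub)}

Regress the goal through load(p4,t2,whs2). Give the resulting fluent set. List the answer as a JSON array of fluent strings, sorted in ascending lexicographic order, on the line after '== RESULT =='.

Regress:
  G ∩ del = {}  (empty — regression defined)
  G \ add = {in(p4,t2), pkg_at(p3,hub), pkg_at(p5,hub)} \ {in(p4,t2)} = {pkg_at(p3,hub), pkg_at(p5,hub)}
  ∪ pre   = {pkg_at(p3,hub), pkg_at(p5,hub)} ∪ {pkg_at(p4,whs2), truck_at(t2,whs2)}
          = {pkg_at(p3,hub), pkg_at(p4,whs2), pkg_at(p5,hub), truck_at(t2,whs2)}

== RESULT ==
["pkg_at(p3,hub)", "pkg_at(p4,whs2)", "pkg_at(p5,hub)", "truck_at(t2,whs2)"]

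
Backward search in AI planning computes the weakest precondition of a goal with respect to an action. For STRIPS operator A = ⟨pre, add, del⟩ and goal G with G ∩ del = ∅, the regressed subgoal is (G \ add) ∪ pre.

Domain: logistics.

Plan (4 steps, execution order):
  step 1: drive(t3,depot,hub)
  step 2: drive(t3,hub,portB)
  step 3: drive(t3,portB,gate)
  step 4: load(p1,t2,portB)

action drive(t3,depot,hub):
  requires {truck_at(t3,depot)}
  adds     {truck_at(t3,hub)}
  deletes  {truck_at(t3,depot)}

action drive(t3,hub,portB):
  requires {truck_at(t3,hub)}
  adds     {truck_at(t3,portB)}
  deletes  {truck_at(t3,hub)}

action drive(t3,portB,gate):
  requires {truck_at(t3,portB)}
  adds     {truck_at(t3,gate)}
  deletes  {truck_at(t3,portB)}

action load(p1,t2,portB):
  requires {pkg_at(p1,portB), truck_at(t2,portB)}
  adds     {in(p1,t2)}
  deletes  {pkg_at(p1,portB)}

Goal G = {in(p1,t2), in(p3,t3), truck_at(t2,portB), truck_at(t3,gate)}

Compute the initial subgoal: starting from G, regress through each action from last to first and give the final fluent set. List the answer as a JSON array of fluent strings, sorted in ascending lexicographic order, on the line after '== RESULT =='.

Regress step by step:
  through step 4 (load(p1,t2,portB)): drop {in(p1,t2)}, keep {in(p3,t3), truck_at(t2,portB), truck_at(t3,gate)}, require {pkg_at(p1,portB), truck_at(t2,portB)}
    → {in(p3,t3), pkg_at(p1,portB), truck_at(t2,portB), truck_at(t3,gate)}
  through step 3 (drive(t3,portB,gate)): drop {truck_at(t3,gate)}, keep {in(p3,t3), pkg_at(p1,portB), truck_at(t2,portB)}, require {truck_at(t3,portB)}
    → {in(p3,t3), pkg_at(p1,portB), truck_at(t2,portB), truck_at(t3,portB)}
  through step 2 (drive(t3,hub,portB)): drop {truck_at(t3,portB)}, keep {in(p3,t3), pkg_at(p1,portB), truck_at(t2,portB)}, require {truck_at(t3,hub)}
    → {in(p3,t3), pkg_at(p1,portB), truck_at(t2,portB), truck_at(t3,hub)}
  through step 1 (drive(t3,depot,hub)): drop {truck_at(t3,hub)}, keep {in(p3,t3), pkg_at(p1,portB), truck_at(t2,portB)}, require {truck_at(t3,depot)}
    → {in(p3,t3), pkg_at(p1,portB), truck_at(t2,portB), truck_at(t3,depot)}

== RESULT ==
["in(p3,t3)", "pkg_at(p1,portB)", "truck_at(t2,portB)", "truck_at(t3,depot)"]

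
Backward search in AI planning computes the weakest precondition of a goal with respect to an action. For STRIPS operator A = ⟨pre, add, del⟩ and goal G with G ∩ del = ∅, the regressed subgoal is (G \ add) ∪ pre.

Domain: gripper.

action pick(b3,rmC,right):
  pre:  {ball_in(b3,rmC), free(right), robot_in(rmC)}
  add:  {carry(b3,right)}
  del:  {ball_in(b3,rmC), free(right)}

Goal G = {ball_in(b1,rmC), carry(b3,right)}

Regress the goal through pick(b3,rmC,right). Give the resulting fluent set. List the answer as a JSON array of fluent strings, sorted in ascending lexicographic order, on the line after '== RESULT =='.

Compute (G \ add) ∪ pre:
  G ∩ del = {}  (empty — regression defined)
  G \ add = {ball_in(b1,rmC), carry(b3,right)} \ {carry(b3,right)} = {ball_in(b1,rmC)}
  ∪ pre   = {ball_in(b1,rmC)} ∪ {ball_in(b3,rmC), free(right), robot_in(rmC)}
          = {ball_in(b1,rmC), ball_in(b3,rmC), free(right), robot_in(rmC)}

== RESULT ==
["ball_in(b1,rmC)", "ball_in(b3,rmC)", "free(right)", "robot_in(rmC)"]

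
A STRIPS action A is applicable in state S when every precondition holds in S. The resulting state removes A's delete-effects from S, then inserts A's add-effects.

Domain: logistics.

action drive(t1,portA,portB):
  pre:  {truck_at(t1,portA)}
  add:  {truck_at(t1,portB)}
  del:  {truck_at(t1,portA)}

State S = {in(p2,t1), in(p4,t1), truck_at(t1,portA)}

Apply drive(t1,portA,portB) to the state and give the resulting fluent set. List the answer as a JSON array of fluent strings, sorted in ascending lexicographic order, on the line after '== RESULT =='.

Compute (S \ del) ∪ add:
  pre ⊆ S: {truck_at(t1,portA)} ⊆ S  — applicable
  S \ del = {in(p2,t1), in(p4,t1)}
  ∪ add   = {in(p2,t1), in(p4,t1), truck_at(t1,portB)}

== RESULT ==
["in(p2,t1)", "in(p4,t1)", "truck_at(t1,portB)"]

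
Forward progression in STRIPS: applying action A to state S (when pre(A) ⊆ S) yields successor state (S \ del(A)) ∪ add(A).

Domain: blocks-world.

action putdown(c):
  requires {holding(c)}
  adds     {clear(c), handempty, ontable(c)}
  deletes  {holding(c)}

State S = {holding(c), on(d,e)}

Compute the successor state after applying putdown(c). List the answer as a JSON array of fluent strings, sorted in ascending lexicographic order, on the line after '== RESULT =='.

Compute (S \ del) ∪ add:
  pre ⊆ S: {holding(c)} ⊆ S  — applicable
  S \ del = {on(d,e)}
  ∪ add   = {clear(c), handempty, on(d,e), ontable(c)}

== RESULT ==
["clear(c)", "handempty", "on(d,e)", "ontable(c)"]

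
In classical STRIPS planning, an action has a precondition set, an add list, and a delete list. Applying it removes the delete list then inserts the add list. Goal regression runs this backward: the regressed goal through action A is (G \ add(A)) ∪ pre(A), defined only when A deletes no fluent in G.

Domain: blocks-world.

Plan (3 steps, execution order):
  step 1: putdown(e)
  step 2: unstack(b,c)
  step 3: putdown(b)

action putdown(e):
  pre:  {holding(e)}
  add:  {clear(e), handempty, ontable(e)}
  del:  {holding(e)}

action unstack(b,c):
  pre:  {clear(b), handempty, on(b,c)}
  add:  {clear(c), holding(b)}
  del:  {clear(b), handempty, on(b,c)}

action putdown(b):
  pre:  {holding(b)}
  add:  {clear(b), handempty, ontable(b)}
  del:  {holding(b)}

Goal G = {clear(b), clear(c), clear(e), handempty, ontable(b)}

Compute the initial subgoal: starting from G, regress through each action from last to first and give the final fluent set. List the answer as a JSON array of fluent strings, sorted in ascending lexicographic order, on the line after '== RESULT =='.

Regress step by step:
  through step 3 (putdown(b)): drop {clear(b), handempty, ontable(b)}, keep {clear(c), clear(e)}, require {holding(b)}
    → {clear(c), clear(e), holding(b)}
  through step 2 (unstack(b,c)): drop {clear(c), holding(b)}, keep {clear(e)}, require {clear(b), handempty, on(b,c)}
    → {clear(b), clear(e), handempty, on(b,c)}
  through step 1 (putdown(e)): drop {clear(e), handempty}, keep {clear(b), on(b,c)}, require {holding(e)}
    → {clear(b), holding(e), on(b,c)}

== RESULT ==
["clear(b)", "holding(e)", "on(b,c)"]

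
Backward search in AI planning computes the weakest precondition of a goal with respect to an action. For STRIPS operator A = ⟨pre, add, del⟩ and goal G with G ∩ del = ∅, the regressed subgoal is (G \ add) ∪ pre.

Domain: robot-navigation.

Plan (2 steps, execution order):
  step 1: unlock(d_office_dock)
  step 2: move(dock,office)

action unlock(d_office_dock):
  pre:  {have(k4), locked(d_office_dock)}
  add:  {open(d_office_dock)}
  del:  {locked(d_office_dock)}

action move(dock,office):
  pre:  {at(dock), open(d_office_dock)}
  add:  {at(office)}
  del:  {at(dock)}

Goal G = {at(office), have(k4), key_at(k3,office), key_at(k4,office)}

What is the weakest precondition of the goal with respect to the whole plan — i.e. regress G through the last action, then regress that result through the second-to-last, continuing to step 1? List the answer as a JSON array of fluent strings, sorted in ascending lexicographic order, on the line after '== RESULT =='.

Work backward from the goal:
  through step 2 (move(dock,office)): drop {at(office)}, keep {have(k4), key_at(k3,office), key_at(k4,office)}, require {at(dock), open(d_office_dock)}
    → {at(dock), have(k4), key_at(k3,office), key_at(k4,office), open(d_office_dock)}
  through step 1 (unlock(d_office_dock)): drop {open(d_office_dock)}, keep {at(dock), have(k4), key_at(k3,office), key_at(k4,office)}, require {have(k4), locked(d_office_dock)}
    → {at(dock), have(k4), key_at(k3,office), key_at(k4,office), locked(d_office_dock)}

== RESULT ==
["at(dock)", "have(k4)", "key_at(k3,office)", "key_at(k4,office)", "locked(d_office_dock)"]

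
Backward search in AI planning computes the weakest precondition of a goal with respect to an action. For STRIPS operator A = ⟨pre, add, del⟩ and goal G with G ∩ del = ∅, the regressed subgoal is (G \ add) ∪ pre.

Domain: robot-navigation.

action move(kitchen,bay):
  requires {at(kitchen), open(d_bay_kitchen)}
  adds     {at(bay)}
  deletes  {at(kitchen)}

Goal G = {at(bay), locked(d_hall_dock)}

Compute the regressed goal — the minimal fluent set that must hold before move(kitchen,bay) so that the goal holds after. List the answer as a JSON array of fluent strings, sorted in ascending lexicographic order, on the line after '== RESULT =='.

Compute (G \ add) ∪ pre:
  G ∩ del = {}  (empty — regression defined)
  G \ add = {at(bay), locked(d_hall_dock)} \ {at(bay)} = {locked(d_hall_dock)}
  ∪ pre   = {locked(d_hall_dock)} ∪ {at(kitchen), open(d_bay_kitchen)}
          = {at(kitchen), locked(d_hall_dock), open(d_bay_kitchen)}

== RESULT ==
["at(kitchen)", "locked(d_hall_dock)", "open(d_bay_kitchen)"]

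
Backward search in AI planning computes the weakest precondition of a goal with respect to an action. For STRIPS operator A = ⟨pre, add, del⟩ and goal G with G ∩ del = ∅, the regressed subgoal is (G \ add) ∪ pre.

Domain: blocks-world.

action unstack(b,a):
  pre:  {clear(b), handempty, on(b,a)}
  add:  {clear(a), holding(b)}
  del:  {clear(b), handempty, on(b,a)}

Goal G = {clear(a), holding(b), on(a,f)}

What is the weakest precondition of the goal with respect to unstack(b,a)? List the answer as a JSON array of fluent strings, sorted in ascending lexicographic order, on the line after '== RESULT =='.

Compute (G \ add) ∪ pre:
  G ∩ del = {}  (empty — regression defined)
  G \ add = {clear(a), holding(b), on(a,f)} \ {clear(a), holding(b)} = {on(a,f)}
  ∪ pre   = {on(a,f)} ∪ {clear(b), handempty, on(b,a)}
          = {clear(b), handempty, on(a,f), on(b,a)}

== RESULT ==
["clear(b)", "handempty", "on(a,f)", "on(b,a)"]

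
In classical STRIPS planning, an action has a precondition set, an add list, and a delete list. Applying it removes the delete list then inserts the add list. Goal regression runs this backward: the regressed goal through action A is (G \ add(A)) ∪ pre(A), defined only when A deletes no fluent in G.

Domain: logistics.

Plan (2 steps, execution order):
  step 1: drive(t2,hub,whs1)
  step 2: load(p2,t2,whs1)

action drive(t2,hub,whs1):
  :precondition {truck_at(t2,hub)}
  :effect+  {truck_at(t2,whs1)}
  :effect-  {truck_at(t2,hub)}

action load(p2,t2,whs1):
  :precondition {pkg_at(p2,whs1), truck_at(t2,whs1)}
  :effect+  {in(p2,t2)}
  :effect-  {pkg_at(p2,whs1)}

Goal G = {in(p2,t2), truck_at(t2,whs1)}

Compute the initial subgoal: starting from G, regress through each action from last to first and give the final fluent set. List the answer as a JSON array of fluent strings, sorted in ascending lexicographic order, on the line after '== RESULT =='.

Work backward from the goal:
  through step 2 (load(p2,t2,whs1)): drop {in(p2,t2)}, keep {truck_at(t2,whs1)}, require {pkg_at(p2,whs1), truck_at(t2,whs1)}
    → {pkg_at(p2,whs1), truck_at(t2,whs1)}
  through step 1 (drive(t2,hub,whs1)): drop {truck_at(t2,whs1)}, keep {pkg_at(p2,whs1)}, require {truck_at(t2,hub)}
    → {pkg_at(p2,whs1), truck_at(t2,hub)}

== RESULT ==
["pkg_at(p2,whs1)", "truck_at(t2,hub)"]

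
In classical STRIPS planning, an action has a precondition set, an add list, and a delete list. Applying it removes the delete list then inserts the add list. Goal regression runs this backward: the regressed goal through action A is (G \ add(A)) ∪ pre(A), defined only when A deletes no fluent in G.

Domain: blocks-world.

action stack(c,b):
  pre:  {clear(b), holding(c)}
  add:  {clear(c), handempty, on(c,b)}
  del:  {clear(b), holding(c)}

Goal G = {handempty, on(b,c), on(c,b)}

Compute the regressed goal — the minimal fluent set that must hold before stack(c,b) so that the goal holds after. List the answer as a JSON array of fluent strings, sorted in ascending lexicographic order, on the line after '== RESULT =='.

Regress:
  G ∩ del = {}  (empty — regression defined)
  G \ add = {handempty, on(b,c), on(c,b)} \ {clear(c), handempty, on(c,b)} = {on(b,c)}
  ∪ pre   = {on(b,c)} ∪ {clear(b), holding(c)}
          = {clear(b), holding(c), on(b,c)}

== RESULT ==
["clear(b)", "holding(c)", "on(b,c)"]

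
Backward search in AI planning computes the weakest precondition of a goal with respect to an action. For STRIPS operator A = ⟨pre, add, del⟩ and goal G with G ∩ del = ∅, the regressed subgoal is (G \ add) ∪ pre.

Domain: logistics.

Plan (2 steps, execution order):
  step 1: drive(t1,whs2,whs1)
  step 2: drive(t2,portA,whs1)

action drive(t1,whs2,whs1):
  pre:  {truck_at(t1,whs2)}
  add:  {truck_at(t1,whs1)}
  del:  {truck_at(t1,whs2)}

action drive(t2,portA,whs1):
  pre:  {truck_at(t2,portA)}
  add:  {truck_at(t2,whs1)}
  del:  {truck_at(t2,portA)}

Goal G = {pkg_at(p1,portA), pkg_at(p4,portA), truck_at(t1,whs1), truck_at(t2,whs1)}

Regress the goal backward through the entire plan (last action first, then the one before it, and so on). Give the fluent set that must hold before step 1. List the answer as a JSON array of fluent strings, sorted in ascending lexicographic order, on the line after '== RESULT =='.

Work backward from the goal:
  through step 2 (drive(t2,portA,whs1)): drop {truck_at(t2,whs1)}, keep {pkg_at(p1,portA), pkg_at(p4,portA), truck_at(t1,whs1)}, require {truck_at(t2,portA)}
    → {pkg_at(p1,portA), pkg_at(p4,portA), truck_at(t1,whs1), truck_at(t2,portA)}
  through step 1 (drive(t1,whs2,whs1)): drop {truck_at(t1,whs1)}, keep {pkg_at(p1,portA), pkg_at(p4,portA), truck_at(t2,portA)}, require {truck_at(t1,whs2)}
    → {pkg_at(p1,portA), pkg_at(p4,portA), truck_at(t1,whs2), truck_at(t2,portA)}

== RESULT ==
["pkg_at(p1,portA)", "pkg_at(p4,portA)", "truck_at(t1,whs2)", "truck_at(t2,portA)"]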